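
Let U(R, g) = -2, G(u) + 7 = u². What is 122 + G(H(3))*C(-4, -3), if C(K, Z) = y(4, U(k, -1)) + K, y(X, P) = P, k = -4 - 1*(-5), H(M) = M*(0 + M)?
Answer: -322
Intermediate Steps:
H(M) = M² (H(M) = M*M = M²)
k = 1 (k = -4 + 5 = 1)
G(u) = -7 + u²
C(K, Z) = -2 + K
122 + G(H(3))*C(-4, -3) = 122 + (-7 + (3²)²)*(-2 - 4) = 122 + (-7 + 9²)*(-6) = 122 + (-7 + 81)*(-6) = 122 + 74*(-6) = 122 - 444 = -322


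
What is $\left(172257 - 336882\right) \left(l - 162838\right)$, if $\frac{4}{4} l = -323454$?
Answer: $80055820500$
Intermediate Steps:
$l = -323454$
$\left(172257 - 336882\right) \left(l - 162838\right) = \left(172257 - 336882\right) \left(-323454 - 162838\right) = \left(-164625\right) \left(-486292\right) = 80055820500$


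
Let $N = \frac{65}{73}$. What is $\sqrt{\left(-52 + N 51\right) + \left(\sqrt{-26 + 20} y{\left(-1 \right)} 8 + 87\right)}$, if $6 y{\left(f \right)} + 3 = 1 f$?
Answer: $\frac{\sqrt{3856590 - 255792 i \sqrt{6}}}{219} \approx 8.9966 - 0.72605 i$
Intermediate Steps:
$N = \frac{65}{73}$ ($N = 65 \cdot \frac{1}{73} = \frac{65}{73} \approx 0.89041$)
$y{\left(f \right)} = - \frac{1}{2} + \frac{f}{6}$ ($y{\left(f \right)} = - \frac{1}{2} + \frac{1 f}{6} = - \frac{1}{2} + \frac{f}{6}$)
$\sqrt{\left(-52 + N 51\right) + \left(\sqrt{-26 + 20} y{\left(-1 \right)} 8 + 87\right)} = \sqrt{\left(-52 + \frac{65}{73} \cdot 51\right) + \left(\sqrt{-26 + 20} \left(- \frac{1}{2} + \frac{1}{6} \left(-1\right)\right) 8 + 87\right)} = \sqrt{\left(-52 + \frac{3315}{73}\right) + \left(\sqrt{-6} \left(- \frac{1}{2} - \frac{1}{6}\right) 8 + 87\right)} = \sqrt{- \frac{481}{73} + \left(i \sqrt{6} \left(\left(- \frac{2}{3}\right) 8\right) + 87\right)} = \sqrt{- \frac{481}{73} + \left(i \sqrt{6} \left(- \frac{16}{3}\right) + 87\right)} = \sqrt{- \frac{481}{73} + \left(- \frac{16 i \sqrt{6}}{3} + 87\right)} = \sqrt{- \frac{481}{73} + \left(87 - \frac{16 i \sqrt{6}}{3}\right)} = \sqrt{\frac{5870}{73} - \frac{16 i \sqrt{6}}{3}}$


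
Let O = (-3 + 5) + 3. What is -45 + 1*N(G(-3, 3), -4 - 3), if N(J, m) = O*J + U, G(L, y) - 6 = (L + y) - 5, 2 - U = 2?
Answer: -40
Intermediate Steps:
U = 0 (U = 2 - 1*2 = 2 - 2 = 0)
G(L, y) = 1 + L + y (G(L, y) = 6 + ((L + y) - 5) = 6 + (-5 + L + y) = 1 + L + y)
O = 5 (O = 2 + 3 = 5)
N(J, m) = 5*J (N(J, m) = 5*J + 0 = 5*J)
-45 + 1*N(G(-3, 3), -4 - 3) = -45 + 1*(5*(1 - 3 + 3)) = -45 + 1*(5*1) = -45 + 1*5 = -45 + 5 = -40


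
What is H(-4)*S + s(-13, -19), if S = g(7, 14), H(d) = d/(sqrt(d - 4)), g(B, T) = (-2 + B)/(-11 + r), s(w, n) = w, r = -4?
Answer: -13 - I*sqrt(2)/3 ≈ -13.0 - 0.4714*I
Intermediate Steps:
g(B, T) = 2/15 - B/15 (g(B, T) = (-2 + B)/(-11 - 4) = (-2 + B)/(-15) = (-2 + B)*(-1/15) = 2/15 - B/15)
H(d) = d/sqrt(-4 + d) (H(d) = d/(sqrt(-4 + d)) = d/sqrt(-4 + d))
S = -1/3 (S = 2/15 - 1/15*7 = 2/15 - 7/15 = -1/3 ≈ -0.33333)
H(-4)*S + s(-13, -19) = -4/sqrt(-4 - 4)*(-1/3) - 13 = -(-1)*I*sqrt(2)*(-1/3) - 13 = (I*sqrt(2))*(-1/3) - 13 = -I*sqrt(2)/3 - 13 = -13 - I*sqrt(2)/3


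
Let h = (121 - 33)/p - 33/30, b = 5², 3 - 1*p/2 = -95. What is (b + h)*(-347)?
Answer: -4140057/490 ≈ -8449.1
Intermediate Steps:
p = 196 (p = 6 - 2*(-95) = 6 + 190 = 196)
b = 25
h = -319/490 (h = (121 - 33)/196 - 33/30 = 88*(1/196) - 33*1/30 = 22/49 - 11/10 = -319/490 ≈ -0.65102)
(b + h)*(-347) = (25 - 319/490)*(-347) = (11931/490)*(-347) = -4140057/490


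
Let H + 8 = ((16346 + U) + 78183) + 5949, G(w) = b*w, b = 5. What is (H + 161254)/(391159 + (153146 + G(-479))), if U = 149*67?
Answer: 5781/11530 ≈ 0.50139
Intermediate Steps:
U = 9983
G(w) = 5*w
H = 110453 (H = -8 + (((16346 + 9983) + 78183) + 5949) = -8 + ((26329 + 78183) + 5949) = -8 + (104512 + 5949) = -8 + 110461 = 110453)
(H + 161254)/(391159 + (153146 + G(-479))) = (110453 + 161254)/(391159 + (153146 + 5*(-479))) = 271707/(391159 + (153146 - 2395)) = 271707/(391159 + 150751) = 271707/541910 = 271707*(1/541910) = 5781/11530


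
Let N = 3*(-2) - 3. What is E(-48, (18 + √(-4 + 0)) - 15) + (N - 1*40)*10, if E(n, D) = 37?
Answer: -453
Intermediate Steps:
N = -9 (N = -6 - 3 = -9)
E(-48, (18 + √(-4 + 0)) - 15) + (N - 1*40)*10 = 37 + (-9 - 1*40)*10 = 37 + (-9 - 40)*10 = 37 - 49*10 = 37 - 490 = -453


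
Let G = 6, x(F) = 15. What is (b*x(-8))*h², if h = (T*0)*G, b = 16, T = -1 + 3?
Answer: 0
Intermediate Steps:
T = 2
h = 0 (h = (2*0)*6 = 0*6 = 0)
(b*x(-8))*h² = (16*15)*0² = 240*0 = 0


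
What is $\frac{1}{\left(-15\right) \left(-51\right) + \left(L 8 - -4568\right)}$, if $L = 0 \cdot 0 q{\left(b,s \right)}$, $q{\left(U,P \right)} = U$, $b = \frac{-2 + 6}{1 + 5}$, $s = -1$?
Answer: $\frac{1}{5333} \approx 0.00018751$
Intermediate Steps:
$b = \frac{2}{3}$ ($b = \frac{4}{6} = 4 \cdot \frac{1}{6} = \frac{2}{3} \approx 0.66667$)
$L = 0$ ($L = 0 \cdot 0 \cdot \frac{2}{3} = 0 \cdot \frac{2}{3} = 0$)
$\frac{1}{\left(-15\right) \left(-51\right) + \left(L 8 - -4568\right)} = \frac{1}{\left(-15\right) \left(-51\right) + \left(0 \cdot 8 - -4568\right)} = \frac{1}{765 + \left(0 + 4568\right)} = \frac{1}{765 + 4568} = \frac{1}{5333}$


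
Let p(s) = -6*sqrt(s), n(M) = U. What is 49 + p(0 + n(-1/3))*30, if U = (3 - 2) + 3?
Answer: -311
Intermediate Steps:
U = 4 (U = 1 + 3 = 4)
n(M) = 4
49 + p(0 + n(-1/3))*30 = 49 - 6*sqrt(0 + 4)*30 = 49 - 6*sqrt(4)*30 = 49 - 6*2*30 = 49 - 12*30 = 49 - 360 = -311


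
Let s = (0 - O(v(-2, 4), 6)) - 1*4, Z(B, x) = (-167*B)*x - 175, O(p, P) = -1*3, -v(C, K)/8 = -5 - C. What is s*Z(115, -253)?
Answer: -4858690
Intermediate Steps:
v(C, K) = 40 + 8*C (v(C, K) = -8*(-5 - C) = 40 + 8*C)
O(p, P) = -3
Z(B, x) = -175 - 167*B*x (Z(B, x) = -167*B*x - 175 = -175 - 167*B*x)
s = -1 (s = (0 - 1*(-3)) - 1*4 = (0 + 3) - 4 = 3 - 4 = -1)
s*Z(115, -253) = -(-175 - 167*115*(-253)) = -(-175 + 4858865) = -1*4858690 = -4858690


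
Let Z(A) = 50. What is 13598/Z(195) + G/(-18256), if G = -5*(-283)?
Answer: 124087169/456400 ≈ 271.88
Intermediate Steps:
G = 1415 (G = -1*(-1415) = 1415)
13598/Z(195) + G/(-18256) = 13598/50 + 1415/(-18256) = 13598*(1/50) + 1415*(-1/18256) = 6799/25 - 1415/18256 = 124087169/456400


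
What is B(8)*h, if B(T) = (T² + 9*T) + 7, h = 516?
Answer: 73788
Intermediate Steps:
B(T) = 7 + T² + 9*T
B(8)*h = (7 + 8² + 9*8)*516 = (7 + 64 + 72)*516 = 143*516 = 73788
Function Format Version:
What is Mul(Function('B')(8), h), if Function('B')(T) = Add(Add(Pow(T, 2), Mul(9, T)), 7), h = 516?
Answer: 73788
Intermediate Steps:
Function('B')(T) = Add(7, Pow(T, 2), Mul(9, T))
Mul(Function('B')(8), h) = Mul(Add(7, Pow(8, 2), Mul(9, 8)), 516) = Mul(Add(7, 64, 72), 516) = Mul(143, 516) = 73788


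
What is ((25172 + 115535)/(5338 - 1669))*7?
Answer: 984949/3669 ≈ 268.45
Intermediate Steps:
((25172 + 115535)/(5338 - 1669))*7 = (140707/3669)*7 = 984949/3669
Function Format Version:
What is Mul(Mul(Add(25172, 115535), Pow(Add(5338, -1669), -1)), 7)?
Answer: Rational(984949, 3669) ≈ 268.45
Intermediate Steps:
Mul(Mul(Add(25172, 115535), Pow(Add(5338, -1669), -1)), 7) = Mul(Mul(140707, Pow(3669, -1)), 7) = Mul(Mul(140707, Rational(1, 3669)), 7) = Mul(Rational(140707, 3669), 7) = Rational(984949, 3669)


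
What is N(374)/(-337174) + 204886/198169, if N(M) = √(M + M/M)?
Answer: 204886/198169 - 5*√15/337174 ≈ 1.0338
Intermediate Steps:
N(M) = √(1 + M) (N(M) = √(M + 1) = √(1 + M))
N(374)/(-337174) + 204886/198169 = √(1 + 374)/(-337174) + 204886/198169 = √375*(-1/337174) + 204886*(1/198169) = (5*√15)*(-1/337174) + 204886/198169 = -5*√15/337174 + 204886/198169 = 204886/198169 - 5*√15/337174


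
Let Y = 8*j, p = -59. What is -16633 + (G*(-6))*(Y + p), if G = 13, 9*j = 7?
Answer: -37549/3 ≈ -12516.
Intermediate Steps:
j = 7/9 (j = (1/9)*7 = 7/9 ≈ 0.77778)
Y = 56/9 (Y = 8*(7/9) = 56/9 ≈ 6.2222)
-16633 + (G*(-6))*(Y + p) = -16633 + (13*(-6))*(56/9 - 59) = -16633 - 78*(-475/9) = -16633 + 12350/3 = -37549/3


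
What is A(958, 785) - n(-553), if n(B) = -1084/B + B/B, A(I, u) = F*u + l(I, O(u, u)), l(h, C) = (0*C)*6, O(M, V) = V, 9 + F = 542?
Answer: 231376328/553 ≈ 4.1840e+5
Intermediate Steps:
F = 533 (F = -9 + 542 = 533)
l(h, C) = 0 (l(h, C) = 0*6 = 0)
A(I, u) = 533*u (A(I, u) = 533*u + 0 = 533*u)
n(B) = 1 - 1084/B (n(B) = -1084/B + 1 = 1 - 1084/B)
A(958, 785) - n(-553) = 533*785 - (-1084 - 553)/(-553) = 418405 - (-1)*(-1637)/553 = 418405 - 1*1637/553 = 418405 - 1637/553 = 231376328/553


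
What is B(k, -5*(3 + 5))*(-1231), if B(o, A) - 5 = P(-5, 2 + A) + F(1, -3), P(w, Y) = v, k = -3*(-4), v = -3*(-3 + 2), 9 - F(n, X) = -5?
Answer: -27082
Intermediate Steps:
F(n, X) = 14 (F(n, X) = 9 - 1*(-5) = 9 + 5 = 14)
v = 3 (v = -3*(-1) = 3)
k = 12
P(w, Y) = 3
B(o, A) = 22 (B(o, A) = 5 + (3 + 14) = 5 + 17 = 22)
B(k, -5*(3 + 5))*(-1231) = 22*(-1231) = -27082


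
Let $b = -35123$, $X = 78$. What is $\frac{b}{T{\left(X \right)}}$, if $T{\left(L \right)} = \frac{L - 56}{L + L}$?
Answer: $-249054$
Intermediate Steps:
$T{\left(L \right)} = \frac{-56 + L}{2 L}$
$\frac{b}{T{\left(X \right)}} = - \frac{35123}{\frac{1}{2} \cdot \frac{1}{78} \left(-56 + 78\right)} = - \frac{35123}{\frac{1}{2} \cdot \frac{1}{78} \cdot 22} = - \frac{35123}{\frac{11}{78}} = \left(-35123\right) \frac{78}{11} = -249054$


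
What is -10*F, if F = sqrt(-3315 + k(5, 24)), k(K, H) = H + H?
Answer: -330*I*sqrt(3) ≈ -571.58*I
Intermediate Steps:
k(K, H) = 2*H
F = 33*I*sqrt(3) (F = sqrt(-3315 + 2*24) = sqrt(-3315 + 48) = sqrt(-3267) = 33*I*sqrt(3) ≈ 57.158*I)
-10*F = -330*I*sqrt(3)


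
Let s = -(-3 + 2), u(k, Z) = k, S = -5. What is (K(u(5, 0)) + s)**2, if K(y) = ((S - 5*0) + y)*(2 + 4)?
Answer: 1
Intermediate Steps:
K(y) = -30 + 6*y (K(y) = ((-5 - 5*0) + y)*(2 + 4) = ((-5 + 0) + y)*6 = (-5 + y)*6 = -30 + 6*y)
s = 1 (s = -1*(-1) = 1)
(K(u(5, 0)) + s)**2 = ((-30 + 6*5) + 1)**2 = ((-30 + 30) + 1)**2 = (0 + 1)**2 = 1**2 = 1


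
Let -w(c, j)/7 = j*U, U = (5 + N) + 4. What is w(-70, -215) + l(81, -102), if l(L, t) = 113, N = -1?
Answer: 12153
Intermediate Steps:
U = 8 (U = (5 - 1) + 4 = 4 + 4 = 8)
w(c, j) = -56*j (w(c, j) = -7*j*8 = -56*j)
w(-70, -215) + l(81, -102) = -56*(-215) + 113 = 12040 + 113 = 12153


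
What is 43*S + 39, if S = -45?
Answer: -1896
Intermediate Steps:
43*S + 39 = 43*(-45) + 39 = -1935 + 39 = -1896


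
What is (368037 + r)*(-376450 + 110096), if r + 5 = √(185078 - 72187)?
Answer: -98026795328 - 266354*√112891 ≈ -9.8116e+10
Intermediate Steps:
r = -5 + √112891 (r = -5 + √(185078 - 72187) = -5 + √112891 ≈ 330.99)
(368037 + r)*(-376450 + 110096) = (368037 + (-5 + √112891))*(-376450 + 110096) = (368032 + √112891)*(-266354) = -98026795328 - 266354*√112891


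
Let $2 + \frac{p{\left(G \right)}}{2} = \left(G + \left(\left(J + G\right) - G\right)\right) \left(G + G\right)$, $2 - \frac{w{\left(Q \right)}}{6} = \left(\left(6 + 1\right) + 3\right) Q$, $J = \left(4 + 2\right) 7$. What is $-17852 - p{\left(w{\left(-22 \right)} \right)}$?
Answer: $-7338520$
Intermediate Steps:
$J = 42$ ($J = 6 \cdot 7 = 42$)
$w{\left(Q \right)} = 12 - 60 Q$ ($w{\left(Q \right)} = 12 - 6 \left(\left(6 + 1\right) + 3\right) Q = 12 - 6 \left(7 + 3\right) Q = 12 - 6 \cdot 10 Q = 12 - 60 Q$)
$p{\left(G \right)} = -4 + 4 G \left(42 + G\right)$ ($p{\left(G \right)} = -4 + 2 \left(G + \left(\left(42 + G\right) - G\right)\right) \left(G + G\right) = -4 + 2 \left(G + 42\right) 2 G = -4 + 2 \left(42 + G\right) 2 G = -4 + 2 \cdot 2 G \left(42 + G\right) = -4 + 4 G \left(42 + G\right)$)
$-17852 - p{\left(w{\left(-22 \right)} \right)} = -17852 - \left(-4 + 4 \left(12 - -1320\right)^{2} + 168 \left(12 - -1320\right)\right) = -17852 - \left(-4 + 4 \left(12 + 1320\right)^{2} + 168 \left(12 + 1320\right)\right) = -17852 - \left(-4 + 4 \cdot 1332^{2} + 168 \cdot 1332\right) = -17852 - \left(-4 + 4 \cdot 1774224 + 223776\right) = -17852 - \left(-4 + 7096896 + 223776\right) = -17852 - 7320668 = -7338520$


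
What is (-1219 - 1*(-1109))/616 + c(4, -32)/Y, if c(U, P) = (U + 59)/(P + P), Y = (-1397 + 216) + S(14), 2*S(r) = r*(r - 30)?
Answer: -34333/193088 ≈ -0.17781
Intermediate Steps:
S(r) = r*(-30 + r)/2 (S(r) = (r*(r - 30))/2 = (r*(-30 + r))/2 = r*(-30 + r)/2)
Y = -1293 (Y = (-1397 + 216) + (½)*14*(-30 + 14) = -1181 + (½)*14*(-16) = -1181 - 112 = -1293)
c(U, P) = (59 + U)/(2*P) (c(U, P) = (59 + U)/((2*P)) = (59 + U)*(1/(2*P)) = (59 + U)/(2*P))
(-1219 - 1*(-1109))/616 + c(4, -32)/Y = (-1219 - 1*(-1109))/616 + ((½)*(59 + 4)/(-32))/(-1293) = (-1219 + 1109)*(1/616) + ((½)*(-1/32)*63)*(-1/1293) = -110*1/616 - 63/64*(-1/1293) = -5/28 + 21/27584 = -34333/193088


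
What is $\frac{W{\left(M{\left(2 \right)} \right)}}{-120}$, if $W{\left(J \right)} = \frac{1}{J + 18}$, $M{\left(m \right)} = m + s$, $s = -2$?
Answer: $- \frac{1}{2160} \approx -0.00046296$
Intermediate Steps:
$M{\left(m \right)} = -2 + m$ ($M{\left(m \right)} = m - 2 = -2 + m$)
$W{\left(J \right)} = \frac{1}{18 + J}$
$\frac{W{\left(M{\left(2 \right)} \right)}}{-120} = \frac{1}{\left(18 + \left(-2 + 2\right)\right) \left(-120\right)} = \frac{1}{18 + 0} \left(- \frac{1}{120}\right) = \frac{1}{18} \left(- \frac{1}{120}\right) = - \frac{1}{2160}$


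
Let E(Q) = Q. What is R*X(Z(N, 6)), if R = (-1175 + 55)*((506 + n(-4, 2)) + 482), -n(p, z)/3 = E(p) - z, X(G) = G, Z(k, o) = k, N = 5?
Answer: -5633600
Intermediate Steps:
n(p, z) = -3*p + 3*z (n(p, z) = -3*(p - z) = -3*p + 3*z)
R = -1126720 (R = (-1175 + 55)*((506 + (-3*(-4) + 3*2)) + 482) = -1120*((506 + (12 + 6)) + 482) = -1120*((506 + 18) + 482) = -1120*(524 + 482) = -1120*1006 = -1126720)
R*X(Z(N, 6)) = -1126720*5 = -5633600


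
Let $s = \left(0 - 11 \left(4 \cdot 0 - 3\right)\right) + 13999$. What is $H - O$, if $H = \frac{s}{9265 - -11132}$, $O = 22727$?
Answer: $- \frac{463548587}{20397} \approx -22726.0$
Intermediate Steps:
$s = 14032$ ($s = \left(0 - 11 \left(0 - 3\right)\right) + 13999 = \left(0 - -33\right) + 13999 = \left(0 + 33\right) + 13999 = 33 + 13999 = 14032$)
$H = \frac{14032}{20397}$ ($H = \frac{14032}{9265 - -11132} = \frac{14032}{9265 + 11132} = \frac{14032}{20397} \approx 0.68794$)
$H - O = \frac{14032}{20397} - 22727 = - \frac{463548587}{20397}$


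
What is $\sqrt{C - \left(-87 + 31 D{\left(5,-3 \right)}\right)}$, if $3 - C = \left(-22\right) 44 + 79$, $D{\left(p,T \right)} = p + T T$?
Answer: $\sqrt{545} \approx 23.345$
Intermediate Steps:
$D{\left(p,T \right)} = p + T^{2}$
$C = 892$ ($C = 3 - \left(\left(-22\right) 44 + 79\right) = 3 - \left(-968 + 79\right) = 3 - -889 = 3 + 889 = 892$)
$\sqrt{C - \left(-87 + 31 D{\left(5,-3 \right)}\right)} = \sqrt{892 + \left(- 31 \left(5 + \left(-3\right)^{2}\right) + 87\right)} = \sqrt{892 + \left(- 31 \left(5 + 9\right) + 87\right)} = \sqrt{892 + \left(\left(-31\right) 14 + 87\right)} = \sqrt{892 + \left(-434 + 87\right)} = \sqrt{892 - 347} = \sqrt{545}$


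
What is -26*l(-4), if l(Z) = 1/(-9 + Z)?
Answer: 2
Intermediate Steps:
-26*l(-4) = -26/(-9 - 4) = -26/(-13) = -26*(-1/13) = 2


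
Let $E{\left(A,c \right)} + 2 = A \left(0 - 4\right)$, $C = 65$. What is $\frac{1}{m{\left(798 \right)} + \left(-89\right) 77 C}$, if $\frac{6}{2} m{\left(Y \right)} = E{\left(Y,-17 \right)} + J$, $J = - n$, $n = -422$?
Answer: $- \frac{1}{446369} \approx -2.2403 \cdot 10^{-6}$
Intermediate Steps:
$J = 422$ ($J = \left(-1\right) \left(-422\right) = 422$)
$E{\left(A,c \right)} = -2 - 4 A$ ($E{\left(A,c \right)} = -2 + A \left(0 - 4\right) = -2 + A \left(-4\right) = -2 - 4 A$)
$m{\left(Y \right)} = 140 - \frac{4 Y}{3}$ ($m{\left(Y \right)} = \frac{\left(-2 - 4 Y\right) + 422}{3} = \frac{420 - 4 Y}{3} = 140 - \frac{4 Y}{3}$)
$\frac{1}{m{\left(798 \right)} + \left(-89\right) 77 C} = \frac{1}{\left(140 - 1064\right) + \left(-89\right) 77 \cdot 65} = \frac{1}{\left(140 - 1064\right) - 445445} = \frac{1}{-924 - 445445} = \frac{1}{-446369} = - \frac{1}{446369}$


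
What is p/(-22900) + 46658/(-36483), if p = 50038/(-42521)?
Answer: -22715255397923/17762312212350 ≈ -1.2788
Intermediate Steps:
p = -50038/42521 (p = 50038*(-1/42521) = -50038/42521 ≈ -1.1768)
p/(-22900) + 46658/(-36483) = -50038/42521/(-22900) + 46658/(-36483) = -50038/42521*(-1/22900) + 46658*(-1/36483) = 25019/486865450 - 46658/36483 = -22715255397923/17762312212350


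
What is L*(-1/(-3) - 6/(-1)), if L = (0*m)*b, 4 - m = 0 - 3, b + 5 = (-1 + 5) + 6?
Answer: 0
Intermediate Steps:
b = 5 (b = -5 + ((-1 + 5) + 6) = -5 + (4 + 6) = -5 + 10 = 5)
m = 7 (m = 4 - (0 - 3) = 4 - 1*(-3) = 4 + 3 = 7)
L = 0 (L = (0*7)*5 = 0*5 = 0)
L*(-1/(-3) - 6/(-1)) = 0*(-1/(-3) - 6/(-1)) = 0*(-1*(-⅓) - 6*(-1)) = 0*(⅓ + 6) = 0*(19/3) = 0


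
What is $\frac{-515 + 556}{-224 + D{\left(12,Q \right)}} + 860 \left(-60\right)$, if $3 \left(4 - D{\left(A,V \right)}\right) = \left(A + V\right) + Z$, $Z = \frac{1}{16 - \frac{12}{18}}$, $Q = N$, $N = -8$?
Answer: $- \frac{1576230858}{30547} \approx -51600.0$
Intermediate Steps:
$Q = -8$
$Z = \frac{3}{46}$ ($Z = \frac{1}{16 - \frac{2}{3}} = \frac{1}{\frac{46}{3}} = \frac{3}{46} \approx 0.065217$)
$D{\left(A,V \right)} = \frac{183}{46} - \frac{A}{3} - \frac{V}{3}$ ($D{\left(A,V \right)} = 4 - \frac{\left(A + V\right) + \frac{3}{46}}{3} = 4 - \frac{\frac{3}{46} + A + V}{3} = 4 - \left(\frac{1}{46} + \frac{A}{3} + \frac{V}{3}\right) = \frac{183}{46} - \frac{A}{3} - \frac{V}{3}$)
$\frac{-515 + 556}{-224 + D{\left(12,Q \right)}} + 860 \left(-60\right) = \frac{-515 + 556}{-224 - - \frac{365}{138}} + 860 \left(-60\right) = \frac{41}{-224 + \left(\frac{183}{46} - 4 + \frac{8}{3}\right)} - 51600 = \frac{41}{-224 + \frac{365}{138}} - 51600 = \frac{41}{- \frac{30547}{138}} - 51600 = 41 \left(- \frac{138}{30547}\right) - 51600 = - \frac{5658}{30547} - 51600 = - \frac{1576230858}{30547}$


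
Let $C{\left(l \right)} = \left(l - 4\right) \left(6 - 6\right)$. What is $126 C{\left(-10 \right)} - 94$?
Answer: $-94$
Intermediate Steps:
$C{\left(l \right)} = 0$ ($C{\left(l \right)} = \left(-4 + l\right) 0 = 0$)
$126 C{\left(-10 \right)} - 94 = 126 \cdot 0 - 94 = 0 - 94 = -94$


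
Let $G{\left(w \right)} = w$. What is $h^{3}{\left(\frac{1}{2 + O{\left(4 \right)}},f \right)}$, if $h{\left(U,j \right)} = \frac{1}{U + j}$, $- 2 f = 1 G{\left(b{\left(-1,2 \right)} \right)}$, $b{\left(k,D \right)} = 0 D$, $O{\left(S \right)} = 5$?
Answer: $343$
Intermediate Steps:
$b{\left(k,D \right)} = 0$
$f = 0$ ($f = - \frac{1 \cdot 0}{2} = \left(- \frac{1}{2}\right) 0 = 0$)
$h^{3}{\left(\frac{1}{2 + O{\left(4 \right)}},f \right)} = \left(\frac{1}{\frac{1}{2 + 5} + 0}\right)^{3} = \left(\frac{1}{\frac{1}{7} + 0}\right)^{3} = \left(\frac{1}{\frac{1}{7}}\right)^{3} = 7^{3} = 343$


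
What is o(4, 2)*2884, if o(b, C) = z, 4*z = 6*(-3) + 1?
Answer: -12257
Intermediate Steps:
z = -17/4 (z = (6*(-3) + 1)/4 = (-18 + 1)/4 = (¼)*(-17) = -17/4 ≈ -4.2500)
o(b, C) = -17/4
o(4, 2)*2884 = -17/4*2884 = -12257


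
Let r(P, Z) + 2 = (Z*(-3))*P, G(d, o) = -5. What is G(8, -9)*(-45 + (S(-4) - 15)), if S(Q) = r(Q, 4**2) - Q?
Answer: -670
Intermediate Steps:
r(P, Z) = -2 - 3*P*Z (r(P, Z) = -2 + (Z*(-3))*P = -2 + (-3*Z)*P = -2 - 3*P*Z)
S(Q) = -2 - 49*Q (S(Q) = (-2 - 3*Q*4**2) - Q = (-2 - 3*Q*16) - Q = (-2 - 48*Q) - Q = -2 - 49*Q)
G(8, -9)*(-45 + (S(-4) - 15)) = -5*(-45 + ((-2 - 49*(-4)) - 15)) = -5*(-45 + ((-2 + 196) - 15)) = -5*(-45 + (194 - 15)) = -5*(-45 + 179) = -5*134 = -670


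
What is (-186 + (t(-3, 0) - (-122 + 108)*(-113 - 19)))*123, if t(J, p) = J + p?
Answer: -250551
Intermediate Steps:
(-186 + (t(-3, 0) - (-122 + 108)*(-113 - 19)))*123 = (-186 + ((-3 + 0) - (-122 + 108)*(-113 - 19)))*123 = (-186 + (-3 - (-14)*(-132)))*123 = (-186 + (-3 - 1*1848))*123 = (-186 + (-3 - 1848))*123 = (-186 - 1851)*123 = -2037*123 = -250551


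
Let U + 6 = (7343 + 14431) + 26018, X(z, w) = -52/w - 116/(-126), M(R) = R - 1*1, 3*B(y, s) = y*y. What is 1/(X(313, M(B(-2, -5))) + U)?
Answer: 63/3000748 ≈ 2.0995e-5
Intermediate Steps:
B(y, s) = y²/3 (B(y, s) = (y*y)/3 = y²/3)
M(R) = -1 + R (M(R) = R - 1 = -1 + R)
X(z, w) = 58/63 - 52/w (X(z, w) = -52/w - 116*(-1/126) = -52/w + 58/63 = 58/63 - 52/w)
U = 47786 (U = -6 + ((7343 + 14431) + 26018) = -6 + (21774 + 26018) = -6 + 47792 = 47786)
1/(X(313, M(B(-2, -5))) + U) = 1/((58/63 - 52/(-1 + (⅓)*(-2)²)) + 47786) = 1/((58/63 - 52/(-1 + (⅓)*4)) + 47786) = 1/((58/63 - 52/(-1 + 4/3)) + 47786) = 1/((58/63 - 52/⅓) + 47786) = 1/((58/63 - 52*3) + 47786) = 1/((58/63 - 156) + 47786) = 1/(-9770/63 + 47786) = 1/(3000748/63) = 63/3000748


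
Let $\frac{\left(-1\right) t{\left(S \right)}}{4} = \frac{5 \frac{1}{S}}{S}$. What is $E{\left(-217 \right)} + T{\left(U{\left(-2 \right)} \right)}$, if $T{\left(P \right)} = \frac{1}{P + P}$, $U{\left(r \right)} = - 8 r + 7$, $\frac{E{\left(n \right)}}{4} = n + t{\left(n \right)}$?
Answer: $- \frac{1880126183}{2166094} \approx -867.98$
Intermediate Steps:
$t{\left(S \right)} = - \frac{20}{S^{2}}$ ($t{\left(S \right)} = - 4 \frac{5 \frac{1}{S}}{S} = - 4 \frac{5}{S^{2}} = - \frac{20}{S^{2}}$)
$E{\left(n \right)} = - \frac{80}{n^{2}} + 4 n$ ($E{\left(n \right)} = 4 \left(n - \frac{20}{n^{2}}\right) = - \frac{80}{n^{2}} + 4 n$)
$U{\left(r \right)} = 7 - 8 r$
$T{\left(P \right)} = \frac{1}{2 P}$
$E{\left(-217 \right)} + T{\left(U{\left(-2 \right)} \right)} = \left(- \frac{80}{47089} + 4 \left(-217\right)\right) + \frac{1}{2 \left(7 - -16\right)} = \left(\left(-80\right) \frac{1}{47089} - 868\right) + \frac{1}{2 \left(7 + 16\right)} = \left(- \frac{80}{47089} - 868\right) + \frac{1}{2 \cdot 23} = - \frac{40873332}{47089} + \frac{1}{2} \cdot \frac{1}{23} = - \frac{40873332}{47089} + \frac{1}{46} = - \frac{1880126183}{2166094}$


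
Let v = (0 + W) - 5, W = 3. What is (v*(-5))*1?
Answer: 10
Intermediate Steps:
v = -2 (v = (0 + 3) - 5 = 3 - 5 = -2)
(v*(-5))*1 = -2*(-5)*1 = 10*1 = 10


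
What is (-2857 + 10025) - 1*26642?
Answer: -19474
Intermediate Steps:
(-2857 + 10025) - 1*26642 = 7168 - 26642 = -19474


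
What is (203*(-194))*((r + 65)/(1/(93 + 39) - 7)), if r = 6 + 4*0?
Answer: 5198424/13 ≈ 3.9988e+5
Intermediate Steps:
r = 6 (r = 6 + 0 = 6)
(203*(-194))*((r + 65)/(1/(93 + 39) - 7)) = (203*(-194))*((6 + 65)/(1/(93 + 39) - 7)) = -2796122/(1/132 - 7) = -2796122/(-923/132) = -2796122*(-132)/923 = -39382*(-132/13) = 5198424/13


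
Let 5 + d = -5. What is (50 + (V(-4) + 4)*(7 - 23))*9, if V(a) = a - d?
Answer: -990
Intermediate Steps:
d = -10 (d = -5 - 5 = -10)
V(a) = 10 + a (V(a) = a - 1*(-10) = a + 10 = 10 + a)
(50 + (V(-4) + 4)*(7 - 23))*9 = (50 + ((10 - 4) + 4)*(7 - 23))*9 = (50 + (6 + 4)*(-16))*9 = (50 + 10*(-16))*9 = (50 - 160)*9 = -110*9 = -990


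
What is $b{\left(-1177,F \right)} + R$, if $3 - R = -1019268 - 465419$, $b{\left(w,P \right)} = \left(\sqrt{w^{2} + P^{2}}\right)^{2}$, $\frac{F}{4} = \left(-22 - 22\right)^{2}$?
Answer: $62839555$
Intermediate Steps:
$F = 7744$ ($F = 4 \left(-22 - 22\right)^{2} = 4 \left(-44\right)^{2} = 4 \cdot 1936 = 7744$)
$b{\left(w,P \right)} = P^{2} + w^{2}$ ($b{\left(w,P \right)} = \left(\sqrt{P^{2} + w^{2}}\right)^{2} = P^{2} + w^{2}$)
$R = 1484690$ ($R = 3 - \left(-1019268 - 465419\right) = 3 - -1484687 = 3 + 1484687 = 1484690$)
$b{\left(-1177,F \right)} + R = \left(7744^{2} + \left(-1177\right)^{2}\right) + 1484690 = \left(59969536 + 1385329\right) + 1484690 = 61354865 + 1484690 = 62839555$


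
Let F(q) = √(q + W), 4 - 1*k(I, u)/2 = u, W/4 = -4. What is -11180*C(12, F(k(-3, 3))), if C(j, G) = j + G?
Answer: -134160 - 11180*I*√14 ≈ -1.3416e+5 - 41832.0*I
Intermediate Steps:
W = -16 (W = 4*(-4) = -16)
k(I, u) = 8 - 2*u
F(q) = √(-16 + q) (F(q) = √(q - 16) = √(-16 + q))
C(j, G) = G + j
-11180*C(12, F(k(-3, 3))) = -11180*(√(-16 + (8 - 2*3)) + 12) = -11180*(√(-16 + (8 - 6)) + 12) = -11180*(√(-16 + 2) + 12) = -11180*(√(-14) + 12) = -11180*(I*√14 + 12) = -11180*(12 + I*√14) = -134160 - 11180*I*√14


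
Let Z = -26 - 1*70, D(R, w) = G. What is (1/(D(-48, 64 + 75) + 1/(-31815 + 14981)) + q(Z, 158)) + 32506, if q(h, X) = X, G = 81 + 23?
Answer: 57186024874/1750735 ≈ 32664.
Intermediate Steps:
G = 104
D(R, w) = 104
Z = -96 (Z = -26 - 70 = -96)
(1/(D(-48, 64 + 75) + 1/(-31815 + 14981)) + q(Z, 158)) + 32506 = (1/(104 + 1/(-31815 + 14981)) + 158) + 32506 = (1/(104 + 1/(-16834)) + 158) + 32506 = (1/(104 - 1/16834) + 158) + 32506 = (1/(1750735/16834) + 158) + 32506 = (16834/1750735 + 158) + 32506 = 276632964/1750735 + 32506 = 57186024874/1750735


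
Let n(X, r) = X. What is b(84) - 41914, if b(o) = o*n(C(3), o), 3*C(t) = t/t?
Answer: -41886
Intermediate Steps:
C(t) = 1/3 (C(t) = (t/t)/3 = (1/3)*1 = 1/3)
b(o) = o/3 (b(o) = o*(1/3) = o/3)
b(84) - 41914 = (1/3)*84 - 41914 = 28 - 41914 = -41886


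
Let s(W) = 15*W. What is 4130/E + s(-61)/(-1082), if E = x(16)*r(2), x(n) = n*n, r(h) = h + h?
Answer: 1351405/276992 ≈ 4.8789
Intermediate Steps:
r(h) = 2*h
x(n) = n**2
E = 1024 (E = 16**2*(2*2) = 256*4 = 1024)
4130/E + s(-61)/(-1082) = 4130/1024 + (15*(-61))/(-1082) = 4130*(1/1024) - 915*(-1/1082) = 2065/512 + 915/1082 = 1351405/276992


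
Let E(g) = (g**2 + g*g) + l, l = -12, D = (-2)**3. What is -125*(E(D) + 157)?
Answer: -34125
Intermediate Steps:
D = -8
E(g) = -12 + 2*g**2 (E(g) = (g**2 + g*g) - 12 = (g**2 + g**2) - 12 = 2*g**2 - 12 = -12 + 2*g**2)
-125*(E(D) + 157) = -125*((-12 + 2*(-8)**2) + 157) = -125*((-12 + 2*64) + 157) = -125*((-12 + 128) + 157) = -125*(116 + 157) = -125*273 = -34125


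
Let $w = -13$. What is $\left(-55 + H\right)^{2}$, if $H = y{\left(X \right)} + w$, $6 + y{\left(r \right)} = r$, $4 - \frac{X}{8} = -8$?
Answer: $484$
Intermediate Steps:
$X = 96$ ($X = 32 - -64 = 32 + 64 = 96$)
$y{\left(r \right)} = -6 + r$
$H = 77$ ($H = \left(-6 + 96\right) - 13 = 90 - 13 = 77$)
$\left(-55 + H\right)^{2} = \left(-55 + 77\right)^{2} = 22^{2} = 484$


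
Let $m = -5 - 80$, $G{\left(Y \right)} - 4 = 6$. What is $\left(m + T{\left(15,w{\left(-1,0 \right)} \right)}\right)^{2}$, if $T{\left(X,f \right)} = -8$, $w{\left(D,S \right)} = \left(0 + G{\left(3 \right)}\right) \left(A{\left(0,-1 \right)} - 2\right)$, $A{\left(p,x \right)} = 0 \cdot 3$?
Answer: $8649$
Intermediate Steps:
$A{\left(p,x \right)} = 0$
$G{\left(Y \right)} = 10$ ($G{\left(Y \right)} = 4 + 6 = 10$)
$w{\left(D,S \right)} = -20$ ($w{\left(D,S \right)} = \left(0 + 10\right) \left(0 - 2\right) = 10 \left(-2\right) = -20$)
$m = -85$ ($m = -5 - 80 = -85$)
$\left(m + T{\left(15,w{\left(-1,0 \right)} \right)}\right)^{2} = \left(-85 - 8\right)^{2} = \left(-93\right)^{2} = 8649$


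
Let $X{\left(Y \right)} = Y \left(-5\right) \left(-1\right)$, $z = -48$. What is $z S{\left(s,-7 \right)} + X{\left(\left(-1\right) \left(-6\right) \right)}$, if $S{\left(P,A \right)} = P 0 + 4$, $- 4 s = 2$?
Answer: $-162$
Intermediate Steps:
$s = - \frac{1}{2}$ ($s = \left(- \frac{1}{4}\right) 2 = - \frac{1}{2} \approx -0.5$)
$X{\left(Y \right)} = 5 Y$ ($X{\left(Y \right)} = - 5 Y \left(-1\right) = 5 Y$)
$S{\left(P,A \right)} = 4$ ($S{\left(P,A \right)} = 0 + 4 = 4$)
$z S{\left(s,-7 \right)} + X{\left(\left(-1\right) \left(-6\right) \right)} = \left(-48\right) 4 + 5 \left(\left(-1\right) \left(-6\right)\right) = -192 + 5 \cdot 6 = -192 + 30 = -162$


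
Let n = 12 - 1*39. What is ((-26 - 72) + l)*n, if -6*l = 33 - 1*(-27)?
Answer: 2916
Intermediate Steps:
l = -10 (l = -(33 - 1*(-27))/6 = -(33 + 27)/6 = -⅙*60 = -10)
n = -27 (n = 12 - 39 = -27)
((-26 - 72) + l)*n = ((-26 - 72) - 10)*(-27) = (-98 - 10)*(-27) = -108*(-27) = 2916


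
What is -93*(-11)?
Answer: 1023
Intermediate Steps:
-93*(-11) = 1023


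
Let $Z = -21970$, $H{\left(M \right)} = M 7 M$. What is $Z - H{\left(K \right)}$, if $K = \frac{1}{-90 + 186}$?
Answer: $- \frac{202475527}{9216} \approx -21970.0$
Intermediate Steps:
$K = \frac{1}{96} \approx 0.010417$
$H{\left(M \right)} = 7 M^{2}$ ($H{\left(M \right)} = 7 M M = 7 M^{2}$)
$Z - H{\left(K \right)} = -21970 - \frac{7}{9216} = - \frac{202475527}{9216}$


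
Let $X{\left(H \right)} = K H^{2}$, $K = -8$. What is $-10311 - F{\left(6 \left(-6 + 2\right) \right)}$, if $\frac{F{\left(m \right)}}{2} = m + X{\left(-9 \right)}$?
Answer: $-8967$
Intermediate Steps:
$X{\left(H \right)} = - 8 H^{2}$
$F{\left(m \right)} = -1296 + 2 m$ ($F{\left(m \right)} = 2 \left(m - 8 \left(-9\right)^{2}\right) = 2 \left(m - 648\right) = 2 \left(-648 + m\right) = -1296 + 2 m$)
$-10311 - F{\left(6 \left(-6 + 2\right) \right)} = -10311 - \left(-1296 + 2 \cdot 6 \left(-6 + 2\right)\right) = -10311 - \left(-1296 + 2 \cdot 6 \left(-4\right)\right) = -10311 - \left(-1296 + 2 \left(-24\right)\right) = -10311 - \left(-1296 - 48\right) = -10311 - -1344 = -10311 + 1344 = -8967$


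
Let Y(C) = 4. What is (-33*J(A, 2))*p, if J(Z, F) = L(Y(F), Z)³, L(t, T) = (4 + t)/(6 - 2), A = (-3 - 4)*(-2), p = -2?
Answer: 528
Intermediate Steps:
A = 14 (A = -7*(-2) = 14)
L(t, T) = 1 + t/4 (L(t, T) = (4 + t)/4 = (4 + t)*(¼) = 1 + t/4)
J(Z, F) = 8 (J(Z, F) = (1 + (¼)*4)³ = (1 + 1)³ = 2³ = 8)
(-33*J(A, 2))*p = -33*8*(-2) = -264*(-2) = 528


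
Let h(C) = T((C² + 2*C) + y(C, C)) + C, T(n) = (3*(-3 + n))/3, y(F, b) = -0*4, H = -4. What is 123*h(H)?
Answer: 123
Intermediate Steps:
y(F, b) = 0 (y(F, b) = -1*0 = 0)
T(n) = -3 + n (T(n) = (-9 + 3*n)*(⅓) = -3 + n)
h(C) = -3 + C² + 3*C (h(C) = (-3 + ((C² + 2*C) + 0)) + C = (-3 + (C² + 2*C)) + C = (-3 + C² + 2*C) + C = -3 + C² + 3*C)
123*h(H) = 123*(-3 + (-4)² + 3*(-4)) = 123*(-3 + 16 - 12) = 123*1 = 123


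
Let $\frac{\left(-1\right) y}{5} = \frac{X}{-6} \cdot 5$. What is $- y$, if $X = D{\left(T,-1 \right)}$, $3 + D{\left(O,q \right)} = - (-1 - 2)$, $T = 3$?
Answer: $0$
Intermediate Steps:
$D{\left(O,q \right)} = 0$ ($D{\left(O,q \right)} = -3 - \left(-1 - 2\right) = -3 - -3 = -3 + 3 = 0$)
$X = 0$
$y = 0$ ($y = - 5 \frac{1}{-6} \cdot 0 \cdot 5 = - 5 \left(- \frac{1}{6}\right) 0 \cdot 5 = - 5 \cdot 0 \cdot 5 = \left(-5\right) 0 = 0$)
$- y = \left(-1\right) 0 = 0$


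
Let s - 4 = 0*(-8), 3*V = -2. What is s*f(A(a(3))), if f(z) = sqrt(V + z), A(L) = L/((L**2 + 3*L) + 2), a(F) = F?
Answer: 2*I*sqrt(465)/15 ≈ 2.8752*I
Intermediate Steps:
V = -2/3 (V = (1/3)*(-2) = -2/3 ≈ -0.66667)
s = 4 (s = 4 + 0*(-8) = 4 + 0 = 4)
A(L) = L/(2 + L**2 + 3*L)
f(z) = sqrt(-2/3 + z)
s*f(A(a(3))) = 4*(sqrt(-6 + 9*(3/(2 + 3**2 + 3*3)))/3) = 4*(sqrt(-6 + 9*(3/(2 + 9 + 9)))/3) = 4*(sqrt(-6 + 9*(3/20))/3) = 4*(sqrt(-6 + 27/20)/3) = 4*(sqrt(-93/20)/3) = 4*((I*sqrt(465)/10)/3) = 4*(I*sqrt(465)/30) = 2*I*sqrt(465)/15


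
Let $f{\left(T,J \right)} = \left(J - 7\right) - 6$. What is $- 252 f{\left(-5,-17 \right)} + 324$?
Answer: $7884$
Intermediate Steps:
$f{\left(T,J \right)} = -13 + J$ ($f{\left(T,J \right)} = \left(-7 + J\right) - 6 = -13 + J$)
$- 252 f{\left(-5,-17 \right)} + 324 = - 252 \left(-13 - 17\right) + 324 = \left(-252\right) \left(-30\right) + 324 = 7560 + 324 = 7884$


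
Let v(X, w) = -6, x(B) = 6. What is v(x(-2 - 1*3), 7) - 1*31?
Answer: -37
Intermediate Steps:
v(x(-2 - 1*3), 7) - 1*31 = -6 - 1*31 = -6 - 31 = -37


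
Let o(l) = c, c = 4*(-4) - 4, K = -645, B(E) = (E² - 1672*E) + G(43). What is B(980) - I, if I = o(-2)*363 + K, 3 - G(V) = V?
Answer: -670295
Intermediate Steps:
G(V) = 3 - V
B(E) = -40 + E² - 1672*E (B(E) = (E² - 1672*E) + (3 - 1*43) = (E² - 1672*E) + (3 - 43) = (E² - 1672*E) - 40 = -40 + E² - 1672*E)
c = -20 (c = -16 - 4 = -20)
o(l) = -20
I = -7905 (I = -20*363 - 645 = -7260 - 645 = -7905)
B(980) - I = (-40 + 980² - 1672*980) - 1*(-7905) = (-40 + 960400 - 1638560) + 7905 = -678200 + 7905 = -670295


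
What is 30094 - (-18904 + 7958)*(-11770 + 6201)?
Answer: -60928180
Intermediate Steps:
30094 - (-18904 + 7958)*(-11770 + 6201) = 30094 - (-10946)*(-5569) = 30094 - 1*60958274 = 30094 - 60958274 = -60928180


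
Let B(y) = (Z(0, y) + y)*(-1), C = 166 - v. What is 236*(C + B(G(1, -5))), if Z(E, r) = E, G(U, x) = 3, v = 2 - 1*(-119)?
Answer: 9912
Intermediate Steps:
v = 121 (v = 2 + 119 = 121)
C = 45 (C = 166 - 1*121 = 166 - 121 = 45)
B(y) = -y (B(y) = (0 + y)*(-1) = y*(-1) = -y)
236*(C + B(G(1, -5))) = 236*(45 - 1*3) = 236*(45 - 3) = 236*42 = 9912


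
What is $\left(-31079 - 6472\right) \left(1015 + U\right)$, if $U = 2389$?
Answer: $-127823604$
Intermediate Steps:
$\left(-31079 - 6472\right) \left(1015 + U\right) = \left(-31079 - 6472\right) \left(1015 + 2389\right) = \left(-37551\right) 3404 = -127823604$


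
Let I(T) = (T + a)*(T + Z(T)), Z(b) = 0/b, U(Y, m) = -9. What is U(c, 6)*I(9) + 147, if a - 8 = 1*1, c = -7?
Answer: -1311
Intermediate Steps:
Z(b) = 0
a = 9 (a = 8 + 1*1 = 8 + 1 = 9)
I(T) = T*(9 + T) (I(T) = (T + 9)*(T + 0) = (9 + T)*T = T*(9 + T))
U(c, 6)*I(9) + 147 = -81*(9 + 9) + 147 = -81*18 + 147 = -9*162 + 147 = -1458 + 147 = -1311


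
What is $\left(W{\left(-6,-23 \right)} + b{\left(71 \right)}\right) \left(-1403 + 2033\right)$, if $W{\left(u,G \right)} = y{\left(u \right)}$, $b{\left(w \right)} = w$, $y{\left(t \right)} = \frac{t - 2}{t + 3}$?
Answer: $46410$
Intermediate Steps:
$y{\left(t \right)} = \frac{-2 + t}{3 + t}$
$W{\left(u,G \right)} = \frac{-2 + u}{3 + u}$
$\left(W{\left(-6,-23 \right)} + b{\left(71 \right)}\right) \left(-1403 + 2033\right) = \left(\frac{-2 - 6}{3 - 6} + 71\right) \left(-1403 + 2033\right) = \left(\frac{1}{-3} \left(-8\right) + 71\right) 630 = \left(\left(- \frac{1}{3}\right) \left(-8\right) + 71\right) 630 = \left(\frac{8}{3} + 71\right) 630 = \frac{221}{3} \cdot 630 = 46410$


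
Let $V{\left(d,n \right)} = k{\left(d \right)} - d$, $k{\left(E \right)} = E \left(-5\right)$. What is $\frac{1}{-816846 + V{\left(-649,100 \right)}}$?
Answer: $- \frac{1}{812952} \approx -1.2301 \cdot 10^{-6}$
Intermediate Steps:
$k{\left(E \right)} = - 5 E$
$V{\left(d,n \right)} = - 6 d$ ($V{\left(d,n \right)} = - 5 d - d = - 6 d$)
$\frac{1}{-816846 + V{\left(-649,100 \right)}} = \frac{1}{-816846 - -3894} = \frac{1}{-816846 + 3894} = \frac{1}{-812952} = - \frac{1}{812952}$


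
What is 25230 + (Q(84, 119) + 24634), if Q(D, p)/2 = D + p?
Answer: 50270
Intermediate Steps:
Q(D, p) = 2*D + 2*p (Q(D, p) = 2*(D + p) = 2*D + 2*p)
25230 + (Q(84, 119) + 24634) = 25230 + ((2*84 + 2*119) + 24634) = 25230 + ((168 + 238) + 24634) = 25230 + (406 + 24634) = 25230 + 25040 = 50270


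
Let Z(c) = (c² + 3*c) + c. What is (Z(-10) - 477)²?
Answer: 173889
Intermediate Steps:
Z(c) = c² + 4*c
(Z(-10) - 477)² = (-10*(4 - 10) - 477)² = (-10*(-6) - 477)² = (60 - 477)² = (-417)² = 173889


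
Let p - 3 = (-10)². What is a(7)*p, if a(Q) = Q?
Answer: 721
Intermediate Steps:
p = 103 (p = 3 + (-10)² = 3 + 100 = 103)
a(7)*p = 7*103 = 721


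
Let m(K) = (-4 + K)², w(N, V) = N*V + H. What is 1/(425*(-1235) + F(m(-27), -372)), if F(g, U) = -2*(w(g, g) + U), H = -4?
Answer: -1/2371165 ≈ -4.2173e-7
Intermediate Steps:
w(N, V) = -4 + N*V (w(N, V) = N*V - 4 = -4 + N*V)
F(g, U) = 8 - 2*U - 2*g² (F(g, U) = -2*((-4 + g*g) + U) = -2*((-4 + g²) + U) = -2*(-4 + U + g²) = 8 - 2*U - 2*g²)
1/(425*(-1235) + F(m(-27), -372)) = 1/(425*(-1235) + (8 - 2*(-372) - 2*(-4 - 27)⁴)) = 1/(-524875 + (8 + 744 - 2*((-31)²)²)) = 1/(-524875 + (8 + 744 - 2*961²)) = 1/(-524875 + (8 + 744 - 2*923521)) = 1/(-524875 + (8 + 744 - 1847042)) = 1/(-524875 - 1846290) = 1/(-2371165) = -1/2371165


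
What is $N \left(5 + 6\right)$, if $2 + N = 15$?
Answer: $143$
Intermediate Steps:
$N = 13$ ($N = -2 + 15 = 13$)
$N \left(5 + 6\right) = 13 \left(5 + 6\right) = 13 \cdot 11 = 143$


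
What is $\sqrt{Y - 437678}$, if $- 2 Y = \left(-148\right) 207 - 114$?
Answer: $i \sqrt{422303} \approx 649.85 i$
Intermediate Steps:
$Y = 15375$ ($Y = - \frac{\left(-148\right) 207 - 114}{2} = - \frac{-30636 - 114}{2} = \left(- \frac{1}{2}\right) \left(-30750\right) = 15375$)
$\sqrt{Y - 437678} = \sqrt{15375 - 437678} = \sqrt{-422303} = i \sqrt{422303}$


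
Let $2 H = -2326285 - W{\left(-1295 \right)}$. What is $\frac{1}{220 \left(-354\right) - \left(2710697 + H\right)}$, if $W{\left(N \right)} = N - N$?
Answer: $- \frac{2}{3250869} \approx -6.1522 \cdot 10^{-7}$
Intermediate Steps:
$W{\left(N \right)} = 0$
$H = - \frac{2326285}{2}$ ($H = \frac{-2326285 - 0}{2} = \frac{-2326285 + 0}{2} = \frac{1}{2} \left(-2326285\right) = - \frac{2326285}{2} \approx -1.1631 \cdot 10^{6}$)
$\frac{1}{220 \left(-354\right) - \left(2710697 + H\right)} = \frac{1}{220 \left(-354\right) - \frac{3095109}{2}} = \frac{1}{-77880 + \left(-2710697 + \frac{2326285}{2}\right)} = \frac{1}{-77880 - \frac{3095109}{2}} = \frac{1}{- \frac{3250869}{2}} = - \frac{2}{3250869}$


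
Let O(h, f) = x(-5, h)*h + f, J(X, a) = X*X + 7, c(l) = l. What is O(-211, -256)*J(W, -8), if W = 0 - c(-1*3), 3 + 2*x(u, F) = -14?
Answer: 24600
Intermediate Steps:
x(u, F) = -17/2 (x(u, F) = -3/2 + (½)*(-14) = -3/2 - 7 = -17/2)
W = 3 (W = 0 - (-1)*3 = 0 - 1*(-3) = 0 + 3 = 3)
J(X, a) = 7 + X² (J(X, a) = X² + 7 = 7 + X²)
O(h, f) = f - 17*h/2 (O(h, f) = -17*h/2 + f = f - 17*h/2)
O(-211, -256)*J(W, -8) = (-256 - 17/2*(-211))*(7 + 3²) = (-256 + 3587/2)*(7 + 9) = (3075/2)*16 = 24600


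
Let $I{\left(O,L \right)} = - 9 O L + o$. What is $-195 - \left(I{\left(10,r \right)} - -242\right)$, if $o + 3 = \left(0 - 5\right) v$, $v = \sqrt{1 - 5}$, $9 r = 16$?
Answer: $-274 + 10 i \approx -274.0 + 10.0 i$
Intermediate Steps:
$r = \frac{16}{9}$ ($r = \frac{1}{9} \cdot 16 = \frac{16}{9} \approx 1.7778$)
$v = 2 i$ ($v = \sqrt{-4} = 2 i \approx 2.0 i$)
$o = -3 - 10 i$ ($o = -3 + \left(0 - 5\right) 2 i = -3 - 5 \cdot 2 i = -3 - 10 i \approx -3.0 - 10.0 i$)
$I{\left(O,L \right)} = -3 - 10 i - 9 L O$ ($I{\left(O,L \right)} = - 9 O L - \left(3 + 10 i\right) = - 9 L O - \left(3 + 10 i\right) = -3 - 10 i - 9 L O$)
$-195 - \left(I{\left(10,r \right)} - -242\right) = -195 - \left(\left(-3 - 10 i - 16 \cdot 10\right) - -242\right) = -195 - \left(\left(-3 - 10 i - 160\right) + 242\right) = -195 - \left(\left(-163 - 10 i\right) + 242\right) = -195 - \left(79 - 10 i\right) = -274 + 10 i$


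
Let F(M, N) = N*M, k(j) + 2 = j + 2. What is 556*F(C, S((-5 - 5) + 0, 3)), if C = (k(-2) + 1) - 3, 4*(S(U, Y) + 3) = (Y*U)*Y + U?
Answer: 62272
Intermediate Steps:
k(j) = j (k(j) = -2 + (j + 2) = -2 + (2 + j) = j)
S(U, Y) = -3 + U/4 + U*Y²/4 (S(U, Y) = -3 + ((Y*U)*Y + U)/4 = -3 + ((U*Y)*Y + U)/4 = -3 + (U*Y² + U)/4 = -3 + (U + U*Y²)/4 = -3 + (U/4 + U*Y²/4) = -3 + U/4 + U*Y²/4)
C = -4 (C = (-2 + 1) - 3 = -1 - 3 = -4)
F(M, N) = M*N
556*F(C, S((-5 - 5) + 0, 3)) = 556*(-4*(-3 + ((-5 - 5) + 0)/4 + (¼)*((-5 - 5) + 0)*3²)) = 556*(-4*(-3 + (-10 + 0)/4 + (¼)*(-10 + 0)*9)) = 556*(-4*(-3 + (¼)*(-10) + (¼)*(-10)*9)) = 556*(-4*(-3 - 5/2 - 45/2)) = 556*(-4*(-28)) = 556*112 = 62272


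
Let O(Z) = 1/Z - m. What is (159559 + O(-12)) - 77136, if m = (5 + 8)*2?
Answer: 988763/12 ≈ 82397.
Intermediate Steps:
m = 26 (m = 13*2 = 26)
O(Z) = -26 + 1/Z (O(Z) = 1/Z - 1*26 = 1/Z - 26 = -26 + 1/Z)
(159559 + O(-12)) - 77136 = (159559 + (-26 + 1/(-12))) - 77136 = (159559 + (-26 - 1/12)) - 77136 = (159559 - 313/12) - 77136 = 1914395/12 - 77136 = 988763/12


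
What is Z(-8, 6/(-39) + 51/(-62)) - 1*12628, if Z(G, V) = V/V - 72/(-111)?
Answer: -467175/37 ≈ -12626.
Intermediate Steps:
Z(G, V) = 61/37 (Z(G, V) = 1 - 72*(-1/111) = 1 + 24/37 = 61/37)
Z(-8, 6/(-39) + 51/(-62)) - 1*12628 = 61/37 - 1*12628 = 61/37 - 12628 = -467175/37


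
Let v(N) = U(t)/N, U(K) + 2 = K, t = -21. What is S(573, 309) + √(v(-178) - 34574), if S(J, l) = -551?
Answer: -551 + I*√1095438522/178 ≈ -551.0 + 185.94*I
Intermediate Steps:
U(K) = -2 + K
v(N) = -23/N (v(N) = (-2 - 21)/N = -23/N)
S(573, 309) + √(v(-178) - 34574) = -551 + √(-23/(-178) - 34574) = -551 + √(-23*(-1/178) - 34574) = -551 + √(23/178 - 34574) = -551 + √(-6154149/178) = -551 + I*√1095438522/178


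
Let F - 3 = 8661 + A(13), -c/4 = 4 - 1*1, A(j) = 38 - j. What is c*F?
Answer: -104268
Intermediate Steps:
c = -12 (c = -4*(4 - 1*1) = -4*(4 - 1) = -4*3 = -12)
F = 8689 (F = 3 + (8661 + (38 - 1*13)) = 3 + (8661 + (38 - 13)) = 3 + (8661 + 25) = 3 + 8686 = 8689)
c*F = -12*8689 = -104268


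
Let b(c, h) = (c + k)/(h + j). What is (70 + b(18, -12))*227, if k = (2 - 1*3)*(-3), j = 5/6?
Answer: 1036028/67 ≈ 15463.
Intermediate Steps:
j = ⅚ (j = 5*(⅙) = ⅚ ≈ 0.83333)
k = 3 (k = (2 - 3)*(-3) = -1*(-3) = 3)
b(c, h) = (3 + c)/(⅚ + h) (b(c, h) = (c + 3)/(h + ⅚) = (3 + c)/(⅚ + h))
(70 + b(18, -12))*227 = (70 + 6*(3 + 18)/(5 + 6*(-12)))*227 = (70 + 6*21/(5 - 72))*227 = (70 + 6*21/(-67))*227 = (70 + 6*(-1/67)*21)*227 = (70 - 126/67)*227 = (4564/67)*227 = 1036028/67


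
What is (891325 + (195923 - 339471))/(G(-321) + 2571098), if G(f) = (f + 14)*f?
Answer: 747777/2669645 ≈ 0.28010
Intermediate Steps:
G(f) = f*(14 + f) (G(f) = (14 + f)*f = f*(14 + f))
(891325 + (195923 - 339471))/(G(-321) + 2571098) = (891325 + (195923 - 339471))/(-321*(14 - 321) + 2571098) = (891325 - 143548)/(-321*(-307) + 2571098) = 747777/(98547 + 2571098) = 747777/2669645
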